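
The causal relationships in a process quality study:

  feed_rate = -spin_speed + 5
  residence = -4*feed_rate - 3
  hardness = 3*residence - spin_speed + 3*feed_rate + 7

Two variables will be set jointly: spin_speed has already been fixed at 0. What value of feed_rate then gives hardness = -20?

With spin_speed held at 0:
Intervening on feed_rate fixes its value directly, overriding its dependence on spin_speed.
Substituting into the hardness equation gives hardness = -9*feed_rate - 2.
Solve -9*feed_rate - 2 = -20: feed_rate = (-20 + 2) / -9 = 2.

feed_rate = 2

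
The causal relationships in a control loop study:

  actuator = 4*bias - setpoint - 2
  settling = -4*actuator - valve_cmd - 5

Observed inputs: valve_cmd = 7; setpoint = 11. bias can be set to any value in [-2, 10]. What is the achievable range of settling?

Substituting into the actuator equation gives actuator = 4*bias - 13.
Substituting into the settling equation gives settling = -16*bias + 40.
Linear in bias, so extremes are at the endpoints: bias = -2 gives settling = 72; bias = 10 gives settling = -120.

-120 to 72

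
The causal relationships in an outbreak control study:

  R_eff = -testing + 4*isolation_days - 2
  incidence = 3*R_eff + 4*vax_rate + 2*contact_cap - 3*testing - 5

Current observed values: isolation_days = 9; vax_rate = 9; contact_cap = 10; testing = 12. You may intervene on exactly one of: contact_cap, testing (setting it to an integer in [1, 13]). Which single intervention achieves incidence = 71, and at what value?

Intervening on contact_cap: with other inputs at their observed values, incidence = 2*contact_cap + 61. Solving for 71 gives contact_cap = 5, within [1, 13].
Intervening on testing: incidence = -6*testing + 153. Reaching 71 requires testing = 41/3, not an integer.

set contact_cap = 5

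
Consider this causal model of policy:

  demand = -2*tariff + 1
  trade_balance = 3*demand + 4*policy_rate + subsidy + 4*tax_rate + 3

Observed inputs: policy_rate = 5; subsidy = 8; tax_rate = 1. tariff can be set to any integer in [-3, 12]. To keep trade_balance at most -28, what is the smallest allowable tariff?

Substituting into the trade_balance equation gives trade_balance = -6*tariff + 38.
Require -6*tariff + 38 ≤ -28, so tariff ≥ 11.
The smallest integer in [-3, 12] satisfying this is 11.

tariff = 11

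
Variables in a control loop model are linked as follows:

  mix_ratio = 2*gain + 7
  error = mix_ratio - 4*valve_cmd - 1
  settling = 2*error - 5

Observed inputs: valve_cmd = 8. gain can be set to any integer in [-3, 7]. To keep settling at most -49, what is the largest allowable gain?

Substituting into the error equation gives error = 2*gain - 26.
So settling = 4*gain - 57.
Require 4*gain - 57 ≤ -49, so gain ≤ 2.
The largest integer in [-3, 7] satisfying this is 2.

gain = 2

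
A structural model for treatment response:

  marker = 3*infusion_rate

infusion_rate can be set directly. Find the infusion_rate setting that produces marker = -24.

Solve 3*infusion_rate = -24: infusion_rate = -24 / 3 = -8.

infusion_rate = -8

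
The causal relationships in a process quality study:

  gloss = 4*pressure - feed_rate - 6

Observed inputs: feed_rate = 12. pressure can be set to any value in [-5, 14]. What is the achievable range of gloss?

-38 to 38

Substituting into the gloss equation gives gloss = 4*pressure - 18.
Linear in pressure, so extremes are at the endpoints: pressure = -5 gives gloss = -38; pressure = 14 gives gloss = 38.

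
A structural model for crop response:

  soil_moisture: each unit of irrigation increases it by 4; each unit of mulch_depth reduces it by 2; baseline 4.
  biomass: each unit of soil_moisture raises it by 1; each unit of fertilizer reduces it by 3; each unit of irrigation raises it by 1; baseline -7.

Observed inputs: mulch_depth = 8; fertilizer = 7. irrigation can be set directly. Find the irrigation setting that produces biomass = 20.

irrigation = 12

Substituting into the soil_moisture equation gives soil_moisture = 4*irrigation - 12.
Substituting into the biomass equation gives biomass = 5*irrigation - 40.
Solve 5*irrigation - 40 = 20: irrigation = (20 + 40) / 5 = 12.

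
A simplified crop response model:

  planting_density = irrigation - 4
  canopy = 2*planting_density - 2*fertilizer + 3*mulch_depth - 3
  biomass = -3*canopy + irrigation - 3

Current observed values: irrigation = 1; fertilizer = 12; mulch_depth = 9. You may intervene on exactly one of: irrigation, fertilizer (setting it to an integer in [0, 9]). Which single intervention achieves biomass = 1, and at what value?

set irrigation = 4

Intervening on irrigation: with other inputs at their observed values, biomass = -5*irrigation + 21. Solving for 1 gives irrigation = 4, within [0, 9].
Intervening on fertilizer: biomass = 6*fertilizer - 56. Reaching 1 requires fertilizer = 19/2, not an integer.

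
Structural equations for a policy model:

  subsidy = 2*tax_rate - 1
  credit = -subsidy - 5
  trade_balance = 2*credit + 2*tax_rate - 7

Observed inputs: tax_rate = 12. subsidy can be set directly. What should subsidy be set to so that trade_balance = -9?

Intervening on subsidy fixes its value directly, overriding its dependence on tax_rate.
Substituting into the trade_balance equation gives trade_balance = -2*subsidy + 7.
Solve -2*subsidy + 7 = -9: subsidy = (-9 - 7) / -2 = 8.

subsidy = 8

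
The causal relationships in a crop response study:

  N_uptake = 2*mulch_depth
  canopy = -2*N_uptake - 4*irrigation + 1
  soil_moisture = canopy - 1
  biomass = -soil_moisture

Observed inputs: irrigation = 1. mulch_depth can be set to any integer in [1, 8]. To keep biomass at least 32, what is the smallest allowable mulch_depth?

Substituting into the canopy equation gives canopy = -4*mulch_depth - 3.
Substituting into the soil_moisture equation gives soil_moisture = -4*mulch_depth - 4.
Substituting into the biomass equation gives biomass = 4*mulch_depth + 4.
Require 4*mulch_depth + 4 ≥ 32, so mulch_depth ≥ 7.
The smallest integer in [1, 8] satisfying this is 7.

mulch_depth = 7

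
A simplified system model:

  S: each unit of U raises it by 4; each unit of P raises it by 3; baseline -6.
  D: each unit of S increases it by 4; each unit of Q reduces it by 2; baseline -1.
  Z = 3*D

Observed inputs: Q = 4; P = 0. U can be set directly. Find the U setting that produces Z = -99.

Substituting into the S equation gives S = 4*U - 6.
Substituting into the D equation gives D = 16*U - 33.
Substituting into the Z equation gives Z = 48*U - 99.
Solve 48*U - 99 = -99: U = (-99 + 99) / 48 = 0.

U = 0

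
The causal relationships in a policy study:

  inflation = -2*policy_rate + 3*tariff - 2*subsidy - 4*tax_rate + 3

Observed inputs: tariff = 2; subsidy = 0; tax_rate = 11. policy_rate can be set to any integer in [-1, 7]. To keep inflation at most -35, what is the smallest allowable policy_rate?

policy_rate = 0

Substituting into the inflation equation gives inflation = -2*policy_rate - 35.
Require -2*policy_rate - 35 ≤ -35, so policy_rate ≥ 0.
The smallest integer in [-1, 7] satisfying this is 0.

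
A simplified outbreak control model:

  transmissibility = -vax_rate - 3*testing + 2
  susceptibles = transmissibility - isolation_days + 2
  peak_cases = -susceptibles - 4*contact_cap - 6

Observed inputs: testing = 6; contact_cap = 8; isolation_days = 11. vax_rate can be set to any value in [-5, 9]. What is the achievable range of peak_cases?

-18 to -4

Substituting into the transmissibility equation gives transmissibility = -vax_rate - 16.
Substituting into the susceptibles equation gives susceptibles = -vax_rate - 25.
peak_cases becomes vax_rate - 13.
Linear in vax_rate, so extremes are at the endpoints: vax_rate = -5 gives peak_cases = -18; vax_rate = 9 gives peak_cases = -4.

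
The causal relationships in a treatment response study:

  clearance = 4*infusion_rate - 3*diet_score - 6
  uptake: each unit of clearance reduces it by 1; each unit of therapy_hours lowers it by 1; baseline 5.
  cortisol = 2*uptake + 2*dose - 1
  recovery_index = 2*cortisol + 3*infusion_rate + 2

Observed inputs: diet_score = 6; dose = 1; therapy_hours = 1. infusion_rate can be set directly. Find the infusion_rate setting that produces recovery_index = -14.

infusion_rate = 10

Substituting into the clearance equation gives clearance = 4*infusion_rate - 24.
Substituting into the uptake equation gives uptake = -4*infusion_rate + 28.
This gives cortisol = -8*infusion_rate + 57.
Substituting into the recovery_index equation gives recovery_index = -13*infusion_rate + 116.
Solve -13*infusion_rate + 116 = -14: infusion_rate = (-14 - 116) / -13 = 10.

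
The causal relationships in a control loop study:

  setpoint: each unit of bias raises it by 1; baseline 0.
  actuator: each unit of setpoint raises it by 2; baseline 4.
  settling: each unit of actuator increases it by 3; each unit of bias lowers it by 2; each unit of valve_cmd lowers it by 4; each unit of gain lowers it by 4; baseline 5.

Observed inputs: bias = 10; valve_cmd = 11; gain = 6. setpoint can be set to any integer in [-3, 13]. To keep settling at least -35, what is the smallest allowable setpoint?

setpoint = 6

Intervening on setpoint fixes its value directly, overriding its dependence on bias.
Substituting into the settling equation gives settling = 6*setpoint - 71.
Require 6*setpoint - 71 ≥ -35, so setpoint ≥ 6.
The smallest integer in [-3, 13] satisfying this is 6.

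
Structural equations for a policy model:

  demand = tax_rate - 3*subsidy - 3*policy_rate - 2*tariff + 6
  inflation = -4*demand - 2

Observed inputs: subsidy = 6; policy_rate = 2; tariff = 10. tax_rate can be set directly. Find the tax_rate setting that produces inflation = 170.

Substituting into the demand equation gives demand = tax_rate - 38.
So inflation = -4*tax_rate + 150.
Solve -4*tax_rate + 150 = 170: tax_rate = (170 - 150) / -4 = -5.

tax_rate = -5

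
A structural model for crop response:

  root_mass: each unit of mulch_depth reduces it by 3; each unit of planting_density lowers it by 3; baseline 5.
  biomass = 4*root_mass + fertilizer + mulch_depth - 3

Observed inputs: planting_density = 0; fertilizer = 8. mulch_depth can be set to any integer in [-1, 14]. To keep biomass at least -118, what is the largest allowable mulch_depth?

Substituting into the root_mass equation gives root_mass = -3*mulch_depth + 5.
This gives biomass = -11*mulch_depth + 25.
Require -11*mulch_depth + 25 ≥ -118, so mulch_depth ≤ 13.
The largest integer in [-1, 14] satisfying this is 13.

mulch_depth = 13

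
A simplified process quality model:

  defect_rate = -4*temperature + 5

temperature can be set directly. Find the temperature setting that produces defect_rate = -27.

temperature = 8

Solve -4*temperature + 5 = -27: temperature = (-27 - 5) / -4 = 8.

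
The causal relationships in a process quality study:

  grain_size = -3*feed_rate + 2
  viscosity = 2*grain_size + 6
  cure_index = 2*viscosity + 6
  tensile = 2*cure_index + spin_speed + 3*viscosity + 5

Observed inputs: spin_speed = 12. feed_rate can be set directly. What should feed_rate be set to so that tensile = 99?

feed_rate = 0

Substituting into the viscosity equation gives viscosity = -6*feed_rate + 10.
Substituting into the cure_index equation gives cure_index = -12*feed_rate + 26.
So tensile = -42*feed_rate + 99.
Solve -42*feed_rate + 99 = 99: feed_rate = (99 - 99) / -42 = 0.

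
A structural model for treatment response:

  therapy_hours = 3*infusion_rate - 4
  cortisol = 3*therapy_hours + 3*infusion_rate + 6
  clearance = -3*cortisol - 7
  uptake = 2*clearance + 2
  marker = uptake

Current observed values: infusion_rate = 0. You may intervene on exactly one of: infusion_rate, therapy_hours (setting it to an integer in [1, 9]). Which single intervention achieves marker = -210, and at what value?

set therapy_hours = 9

Intervening on infusion_rate: marker = -72*infusion_rate + 24. Reaching -210 requires infusion_rate = 13/4, not an integer.
Intervening on therapy_hours: with other inputs at their observed values, marker = -18*therapy_hours - 48. Solving for -210 gives therapy_hours = 9, within [1, 9].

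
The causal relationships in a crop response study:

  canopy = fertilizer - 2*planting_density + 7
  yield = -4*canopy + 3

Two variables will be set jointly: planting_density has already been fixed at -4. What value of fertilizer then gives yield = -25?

fertilizer = -8

With planting_density held at -4:
Substituting into the canopy equation gives canopy = fertilizer + 15.
Substituting into the yield equation gives yield = -4*fertilizer - 57.
Solve -4*fertilizer - 57 = -25: fertilizer = (-25 + 57) / -4 = -8.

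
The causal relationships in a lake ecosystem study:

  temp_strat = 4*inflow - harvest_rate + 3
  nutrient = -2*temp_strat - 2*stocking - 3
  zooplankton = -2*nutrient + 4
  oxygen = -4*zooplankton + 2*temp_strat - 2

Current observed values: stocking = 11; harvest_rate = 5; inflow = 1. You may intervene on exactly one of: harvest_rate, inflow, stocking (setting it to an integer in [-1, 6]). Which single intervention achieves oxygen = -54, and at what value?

set stocking = -1

Intervening on harvest_rate: oxygen = 14*harvest_rate - 316. Reaching -54 requires harvest_rate = 131/7, not an integer.
Intervening on inflow: oxygen = -56*inflow - 190. Reaching -54 requires inflow = -17/7, not an integer.
Intervening on stocking: with other inputs at their observed values, oxygen = -16*stocking - 70. Solving for -54 gives stocking = -1, within [-1, 6].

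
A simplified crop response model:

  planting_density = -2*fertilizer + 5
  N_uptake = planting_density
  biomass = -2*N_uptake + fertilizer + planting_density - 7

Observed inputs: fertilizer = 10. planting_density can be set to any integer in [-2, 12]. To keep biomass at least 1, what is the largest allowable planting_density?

Intervening on planting_density fixes its value directly, overriding its dependence on fertilizer.
Substituting into the biomass equation gives biomass = -planting_density + 3.
Require -planting_density + 3 ≥ 1, so planting_density ≤ 2.
The largest integer in [-2, 12] satisfying this is 2.

planting_density = 2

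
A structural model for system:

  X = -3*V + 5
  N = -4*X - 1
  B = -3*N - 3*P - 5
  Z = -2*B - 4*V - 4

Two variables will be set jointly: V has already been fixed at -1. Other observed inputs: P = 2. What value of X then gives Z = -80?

X = 4

With V held at -1:
Intervening on X fixes its value directly, overriding its dependence on V.
Substituting into the B equation gives B = 12*X - 8.
Z becomes -24*X + 16.
Solve -24*X + 16 = -80: X = (-80 - 16) / -24 = 4.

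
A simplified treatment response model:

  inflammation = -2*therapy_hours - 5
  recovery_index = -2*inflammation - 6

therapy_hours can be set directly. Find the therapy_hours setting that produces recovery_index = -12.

therapy_hours = -4

Substituting into the recovery_index equation gives recovery_index = 4*therapy_hours + 4.
Solve 4*therapy_hours + 4 = -12: therapy_hours = (-12 - 4) / 4 = -4.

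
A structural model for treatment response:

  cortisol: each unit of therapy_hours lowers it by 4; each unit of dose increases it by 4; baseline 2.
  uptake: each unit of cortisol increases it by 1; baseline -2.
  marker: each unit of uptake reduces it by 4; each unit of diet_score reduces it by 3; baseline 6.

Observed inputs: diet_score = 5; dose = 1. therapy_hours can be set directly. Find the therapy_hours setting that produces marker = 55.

Substituting into the cortisol equation gives cortisol = -4*therapy_hours + 6.
Substituting into the uptake equation gives uptake = -4*therapy_hours + 4.
So marker = 16*therapy_hours - 25.
Solve 16*therapy_hours - 25 = 55: therapy_hours = (55 + 25) / 16 = 5.

therapy_hours = 5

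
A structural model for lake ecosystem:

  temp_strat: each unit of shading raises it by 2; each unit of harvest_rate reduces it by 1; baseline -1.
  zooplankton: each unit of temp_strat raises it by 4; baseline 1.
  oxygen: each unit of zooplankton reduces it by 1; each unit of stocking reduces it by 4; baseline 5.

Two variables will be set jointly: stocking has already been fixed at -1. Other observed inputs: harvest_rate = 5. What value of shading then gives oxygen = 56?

With stocking held at -1:
Substituting into the temp_strat equation gives temp_strat = 2*shading - 6.
This gives zooplankton = 8*shading - 23.
So oxygen = -8*shading + 32.
Solve -8*shading + 32 = 56: shading = (56 - 32) / -8 = -3.

shading = -3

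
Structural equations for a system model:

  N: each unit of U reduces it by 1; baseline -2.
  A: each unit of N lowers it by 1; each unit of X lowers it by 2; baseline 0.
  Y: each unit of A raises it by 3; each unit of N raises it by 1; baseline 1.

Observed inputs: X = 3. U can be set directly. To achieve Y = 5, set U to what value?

Substituting into the A equation gives A = U - 4.
Substituting into the Y equation gives Y = 2*U - 13.
Solve 2*U - 13 = 5: U = (5 + 13) / 2 = 9.

U = 9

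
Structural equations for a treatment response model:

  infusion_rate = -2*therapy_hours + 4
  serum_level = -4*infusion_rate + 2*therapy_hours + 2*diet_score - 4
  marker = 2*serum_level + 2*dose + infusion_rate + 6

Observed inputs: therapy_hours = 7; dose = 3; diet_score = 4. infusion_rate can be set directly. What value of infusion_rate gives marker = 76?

Intervening on infusion_rate fixes its value directly, overriding its dependence on therapy_hours.
Substituting into the serum_level equation gives serum_level = -4*infusion_rate + 18.
Substituting into the marker equation gives marker = -7*infusion_rate + 48.
Solve -7*infusion_rate + 48 = 76: infusion_rate = (76 - 48) / -7 = -4.

infusion_rate = -4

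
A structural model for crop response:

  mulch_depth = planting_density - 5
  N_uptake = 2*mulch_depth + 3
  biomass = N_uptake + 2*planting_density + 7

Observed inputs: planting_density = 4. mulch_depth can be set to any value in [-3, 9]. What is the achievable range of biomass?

Intervening on mulch_depth fixes its value directly, overriding its dependence on planting_density.
Substituting into the biomass equation gives biomass = 2*mulch_depth + 18.
Linear in mulch_depth, so extremes are at the endpoints: mulch_depth = -3 gives biomass = 12; mulch_depth = 9 gives biomass = 36.

12 to 36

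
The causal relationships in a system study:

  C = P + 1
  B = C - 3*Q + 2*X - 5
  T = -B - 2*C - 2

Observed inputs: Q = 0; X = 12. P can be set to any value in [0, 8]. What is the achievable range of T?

Substituting into the B equation gives B = P + 20.
Substituting into the T equation gives T = -3*P - 24.
Linear in P, so extremes are at the endpoints: P = 0 gives T = -24; P = 8 gives T = -48.

-48 to -24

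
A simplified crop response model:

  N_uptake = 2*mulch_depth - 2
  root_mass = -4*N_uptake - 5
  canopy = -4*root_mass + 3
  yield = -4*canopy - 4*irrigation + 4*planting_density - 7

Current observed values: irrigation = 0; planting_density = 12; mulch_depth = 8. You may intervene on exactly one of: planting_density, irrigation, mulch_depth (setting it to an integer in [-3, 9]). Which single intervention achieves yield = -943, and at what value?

Intervening on planting_density: yield = 4*planting_density - 995. Reaching -943 requires planting_density = 13, outside [-3, 9].
Intervening on irrigation: with other inputs at their observed values, yield = -4*irrigation - 947. Solving for -943 gives irrigation = -1, within [-3, 9].
Intervening on mulch_depth: yield = -128*mulch_depth + 77. Reaching -943 requires mulch_depth = 255/32, not an integer.

set irrigation = -1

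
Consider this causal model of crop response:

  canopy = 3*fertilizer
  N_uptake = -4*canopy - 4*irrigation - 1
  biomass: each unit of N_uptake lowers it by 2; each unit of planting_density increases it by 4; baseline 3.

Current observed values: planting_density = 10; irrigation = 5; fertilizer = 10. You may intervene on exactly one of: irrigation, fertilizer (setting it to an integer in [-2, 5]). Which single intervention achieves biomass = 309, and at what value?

set irrigation = 3

Intervening on irrigation: with other inputs at their observed values, biomass = 8*irrigation + 285. Solving for 309 gives irrigation = 3, within [-2, 5].
Intervening on fertilizer: biomass = 24*fertilizer + 85. Reaching 309 requires fertilizer = 28/3, not an integer.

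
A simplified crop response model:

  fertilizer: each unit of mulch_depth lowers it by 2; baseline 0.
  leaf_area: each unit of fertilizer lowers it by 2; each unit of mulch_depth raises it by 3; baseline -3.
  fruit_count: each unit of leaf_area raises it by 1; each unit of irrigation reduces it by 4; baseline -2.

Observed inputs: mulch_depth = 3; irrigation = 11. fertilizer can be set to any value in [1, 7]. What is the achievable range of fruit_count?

Intervening on fertilizer fixes its value directly, overriding its dependence on mulch_depth.
Substituting into the leaf_area equation gives leaf_area = -2*fertilizer + 6.
Substituting into the fruit_count equation gives fruit_count = -2*fertilizer - 40.
Linear in fertilizer, so extremes are at the endpoints: fertilizer = 1 gives fruit_count = -42; fertilizer = 7 gives fruit_count = -54.

-54 to -42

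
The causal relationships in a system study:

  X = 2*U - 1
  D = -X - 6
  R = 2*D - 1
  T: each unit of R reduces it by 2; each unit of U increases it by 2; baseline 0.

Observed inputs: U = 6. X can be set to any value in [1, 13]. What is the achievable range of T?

Intervening on X fixes its value directly, overriding its dependence on U.
Substituting into the R equation gives R = -2*X - 13.
Substituting into the T equation gives T = 4*X + 38.
Linear in X, so extremes are at the endpoints: X = 1 gives T = 42; X = 13 gives T = 90.

42 to 90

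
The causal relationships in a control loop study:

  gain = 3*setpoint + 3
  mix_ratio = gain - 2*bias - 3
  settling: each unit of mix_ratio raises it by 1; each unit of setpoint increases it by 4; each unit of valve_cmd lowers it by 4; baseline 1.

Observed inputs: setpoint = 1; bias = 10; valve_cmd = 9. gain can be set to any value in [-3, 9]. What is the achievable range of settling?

Intervening on gain fixes its value directly, overriding its dependence on setpoint.
Substituting into the mix_ratio equation gives mix_ratio = gain - 23.
Substituting into the settling equation gives settling = gain - 54.
Linear in gain, so extremes are at the endpoints: gain = -3 gives settling = -57; gain = 9 gives settling = -45.

-57 to -45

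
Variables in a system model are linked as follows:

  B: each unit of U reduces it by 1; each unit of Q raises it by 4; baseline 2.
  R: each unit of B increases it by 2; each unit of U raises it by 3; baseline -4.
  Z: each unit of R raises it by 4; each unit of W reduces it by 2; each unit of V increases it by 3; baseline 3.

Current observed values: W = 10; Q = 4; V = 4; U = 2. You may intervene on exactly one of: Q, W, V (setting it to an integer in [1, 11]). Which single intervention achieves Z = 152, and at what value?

set V = 11

Intervening on Q: Z = 32*Q + 3. Reaching 152 requires Q = 149/32, not an integer.
Intervening on W: Z = -2*W + 151. Reaching 152 requires W = -1/2, not an integer.
Intervening on V: with other inputs at their observed values, Z = 3*V + 119. Solving for 152 gives V = 11, within [1, 11].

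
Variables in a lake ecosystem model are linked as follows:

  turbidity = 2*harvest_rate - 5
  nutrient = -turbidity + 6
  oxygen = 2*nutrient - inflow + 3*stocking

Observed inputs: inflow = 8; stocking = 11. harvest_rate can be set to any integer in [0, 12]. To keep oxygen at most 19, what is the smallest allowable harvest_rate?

harvest_rate = 7

Substituting into the nutrient equation gives nutrient = -2*harvest_rate + 11.
Substituting into the oxygen equation gives oxygen = -4*harvest_rate + 47.
Require -4*harvest_rate + 47 ≤ 19, so harvest_rate ≥ 7.
The smallest integer in [0, 12] satisfying this is 7.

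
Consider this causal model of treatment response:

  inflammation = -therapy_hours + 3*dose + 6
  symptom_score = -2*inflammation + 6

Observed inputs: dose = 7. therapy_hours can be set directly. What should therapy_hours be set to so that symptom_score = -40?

Substituting into the inflammation equation gives inflammation = -therapy_hours + 27.
So symptom_score = 2*therapy_hours - 48.
Solve 2*therapy_hours - 48 = -40: therapy_hours = (-40 + 48) / 2 = 4.

therapy_hours = 4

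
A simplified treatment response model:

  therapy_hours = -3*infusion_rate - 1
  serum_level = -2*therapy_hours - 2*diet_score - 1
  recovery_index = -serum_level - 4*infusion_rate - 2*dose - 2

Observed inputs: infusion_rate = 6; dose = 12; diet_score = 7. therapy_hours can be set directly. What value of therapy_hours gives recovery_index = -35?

Intervening on therapy_hours fixes its value directly, overriding its dependence on infusion_rate.
Substituting into the serum_level equation gives serum_level = -2*therapy_hours - 15.
This gives recovery_index = 2*therapy_hours - 35.
Solve 2*therapy_hours - 35 = -35: therapy_hours = (-35 + 35) / 2 = 0.

therapy_hours = 0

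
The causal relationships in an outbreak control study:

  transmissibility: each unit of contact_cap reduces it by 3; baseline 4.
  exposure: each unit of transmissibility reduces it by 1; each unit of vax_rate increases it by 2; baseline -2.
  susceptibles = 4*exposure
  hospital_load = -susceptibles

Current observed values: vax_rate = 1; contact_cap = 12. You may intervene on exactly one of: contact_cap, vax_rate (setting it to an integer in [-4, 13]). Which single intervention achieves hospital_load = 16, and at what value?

set contact_cap = 0

Intervening on contact_cap: with other inputs at their observed values, hospital_load = -12*contact_cap + 16. Solving for 16 gives contact_cap = 0, within [-4, 13].
Intervening on vax_rate: hospital_load = -8*vax_rate - 120. Reaching 16 requires vax_rate = -17, outside [-4, 13].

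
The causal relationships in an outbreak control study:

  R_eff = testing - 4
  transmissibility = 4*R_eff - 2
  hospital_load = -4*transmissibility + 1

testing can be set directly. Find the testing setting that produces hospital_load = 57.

Substituting into the transmissibility equation gives transmissibility = 4*testing - 18.
This gives hospital_load = -16*testing + 73.
Solve -16*testing + 73 = 57: testing = (57 - 73) / -16 = 1.

testing = 1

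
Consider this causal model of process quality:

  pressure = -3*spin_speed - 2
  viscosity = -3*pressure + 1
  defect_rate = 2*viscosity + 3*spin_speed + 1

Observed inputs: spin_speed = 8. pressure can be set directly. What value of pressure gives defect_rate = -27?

pressure = 9

Intervening on pressure fixes its value directly, overriding its dependence on spin_speed.
Substituting into the defect_rate equation gives defect_rate = -6*pressure + 27.
Solve -6*pressure + 27 = -27: pressure = (-27 - 27) / -6 = 9.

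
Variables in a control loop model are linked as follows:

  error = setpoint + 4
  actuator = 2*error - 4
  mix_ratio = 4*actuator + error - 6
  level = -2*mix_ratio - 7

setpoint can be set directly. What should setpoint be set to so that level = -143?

setpoint = 6

Substituting into the actuator equation gives actuator = 2*setpoint + 4.
Substituting into the mix_ratio equation gives mix_ratio = 9*setpoint + 14.
level becomes -18*setpoint - 35.
Solve -18*setpoint - 35 = -143: setpoint = (-143 + 35) / -18 = 6.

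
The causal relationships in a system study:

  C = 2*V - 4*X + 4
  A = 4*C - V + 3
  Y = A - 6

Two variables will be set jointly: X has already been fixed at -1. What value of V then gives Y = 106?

With X held at -1:
Substituting into the C equation gives C = 2*V + 8.
Substituting into the A equation gives A = 7*V + 35.
Substituting into the Y equation gives Y = 7*V + 29.
Solve 7*V + 29 = 106: V = (106 - 29) / 7 = 11.

V = 11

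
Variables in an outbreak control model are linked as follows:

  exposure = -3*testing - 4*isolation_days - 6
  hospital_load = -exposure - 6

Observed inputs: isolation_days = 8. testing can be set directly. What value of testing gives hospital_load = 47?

Substituting into the exposure equation gives exposure = -3*testing - 38.
Substituting into the hospital_load equation gives hospital_load = 3*testing + 32.
Solve 3*testing + 32 = 47: testing = (47 - 32) / 3 = 5.

testing = 5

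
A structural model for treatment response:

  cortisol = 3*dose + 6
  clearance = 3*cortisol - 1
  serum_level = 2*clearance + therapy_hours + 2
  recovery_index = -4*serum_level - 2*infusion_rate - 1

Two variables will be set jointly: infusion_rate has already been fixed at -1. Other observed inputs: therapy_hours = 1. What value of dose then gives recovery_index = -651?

dose = 7

With infusion_rate held at -1:
Substituting into the clearance equation gives clearance = 9*dose + 17.
So serum_level = 18*dose + 37.
recovery_index becomes -72*dose - 147.
Solve -72*dose - 147 = -651: dose = (-651 + 147) / -72 = 7.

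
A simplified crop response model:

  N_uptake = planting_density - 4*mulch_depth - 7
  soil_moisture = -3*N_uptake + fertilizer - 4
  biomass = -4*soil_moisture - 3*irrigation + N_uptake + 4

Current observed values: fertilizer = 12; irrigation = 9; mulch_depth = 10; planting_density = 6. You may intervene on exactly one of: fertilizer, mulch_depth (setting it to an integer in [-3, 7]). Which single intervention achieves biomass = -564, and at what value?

Intervening on fertilizer: with other inputs at their observed values, biomass = -4*fertilizer - 540. Solving for -564 gives fertilizer = 6, within [-3, 7].
Intervening on mulch_depth: biomass = -52*mulch_depth - 68. Reaching -564 requires mulch_depth = 124/13, not an integer.

set fertilizer = 6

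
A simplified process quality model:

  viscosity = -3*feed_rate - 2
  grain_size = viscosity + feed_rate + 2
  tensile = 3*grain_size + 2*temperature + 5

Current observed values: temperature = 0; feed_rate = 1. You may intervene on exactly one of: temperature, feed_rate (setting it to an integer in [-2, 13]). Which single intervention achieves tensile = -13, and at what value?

Intervening on temperature: tensile = 2*temperature - 1. Reaching -13 requires temperature = -6, outside [-2, 13].
Intervening on feed_rate: with other inputs at their observed values, tensile = -6*feed_rate + 5. Solving for -13 gives feed_rate = 3, within [-2, 13].

set feed_rate = 3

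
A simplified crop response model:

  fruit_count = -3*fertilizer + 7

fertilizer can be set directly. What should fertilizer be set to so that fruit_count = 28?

fertilizer = -7

Solve -3*fertilizer + 7 = 28: fertilizer = (28 - 7) / -3 = -7.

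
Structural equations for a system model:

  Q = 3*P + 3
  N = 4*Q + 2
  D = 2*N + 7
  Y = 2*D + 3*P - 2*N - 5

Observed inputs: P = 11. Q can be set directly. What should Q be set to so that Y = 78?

Q = 4

Intervening on Q fixes its value directly, overriding its dependence on P.
Substituting into the D equation gives D = 8*Q + 11.
So Y = 8*Q + 46.
Solve 8*Q + 46 = 78: Q = (78 - 46) / 8 = 4.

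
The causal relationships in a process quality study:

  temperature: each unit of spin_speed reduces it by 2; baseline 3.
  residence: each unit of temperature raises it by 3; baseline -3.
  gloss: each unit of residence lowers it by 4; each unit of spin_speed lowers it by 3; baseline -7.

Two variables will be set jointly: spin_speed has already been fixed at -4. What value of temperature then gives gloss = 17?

With spin_speed held at -4:
Intervening on temperature fixes its value directly, overriding its dependence on spin_speed.
Substituting into the gloss equation gives gloss = -12*temperature + 17.
Solve -12*temperature + 17 = 17: temperature = (17 - 17) / -12 = 0.

temperature = 0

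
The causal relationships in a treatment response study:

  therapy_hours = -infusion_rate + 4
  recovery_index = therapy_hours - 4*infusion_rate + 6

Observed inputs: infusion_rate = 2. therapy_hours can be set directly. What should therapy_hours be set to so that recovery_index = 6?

therapy_hours = 8

Intervening on therapy_hours fixes its value directly, overriding its dependence on infusion_rate.
Substituting into the recovery_index equation gives recovery_index = therapy_hours - 2.
Solve therapy_hours - 2 = 6: therapy_hours = (6 + 2) / 1 = 8.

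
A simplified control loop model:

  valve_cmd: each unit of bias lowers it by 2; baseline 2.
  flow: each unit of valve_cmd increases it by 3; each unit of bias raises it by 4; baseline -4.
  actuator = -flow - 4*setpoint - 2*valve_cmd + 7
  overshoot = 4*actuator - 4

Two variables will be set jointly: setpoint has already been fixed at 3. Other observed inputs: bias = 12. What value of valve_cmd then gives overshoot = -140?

valve_cmd = -3

With setpoint held at 3:
Intervening on valve_cmd fixes its value directly, overriding its dependence on bias.
Substituting into the flow equation gives flow = 3*valve_cmd + 44.
This gives actuator = -5*valve_cmd - 49.
Substituting into the overshoot equation gives overshoot = -20*valve_cmd - 200.
Solve -20*valve_cmd - 200 = -140: valve_cmd = (-140 + 200) / -20 = -3.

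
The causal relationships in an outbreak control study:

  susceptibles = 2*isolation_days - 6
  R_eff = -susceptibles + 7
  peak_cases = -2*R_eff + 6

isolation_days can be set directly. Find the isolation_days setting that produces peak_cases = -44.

isolation_days = -6

Substituting into the R_eff equation gives R_eff = -2*isolation_days + 13.
Substituting into the peak_cases equation gives peak_cases = 4*isolation_days - 20.
Solve 4*isolation_days - 20 = -44: isolation_days = (-44 + 20) / 4 = -6.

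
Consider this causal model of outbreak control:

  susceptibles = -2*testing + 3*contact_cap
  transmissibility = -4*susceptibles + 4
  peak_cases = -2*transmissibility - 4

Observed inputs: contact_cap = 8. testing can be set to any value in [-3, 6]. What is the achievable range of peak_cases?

84 to 228

Substituting into the susceptibles equation gives susceptibles = -2*testing + 24.
transmissibility becomes 8*testing - 92.
Substituting into the peak_cases equation gives peak_cases = -16*testing + 180.
Linear in testing, so extremes are at the endpoints: testing = -3 gives peak_cases = 228; testing = 6 gives peak_cases = 84.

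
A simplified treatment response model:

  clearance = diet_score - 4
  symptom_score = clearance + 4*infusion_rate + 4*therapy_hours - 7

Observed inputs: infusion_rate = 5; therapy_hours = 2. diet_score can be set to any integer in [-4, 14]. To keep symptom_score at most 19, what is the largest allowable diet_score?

diet_score = 2

Substituting into the symptom_score equation gives symptom_score = diet_score + 17.
Require diet_score + 17 ≤ 19, so diet_score ≤ 2.
The largest integer in [-4, 14] satisfying this is 2.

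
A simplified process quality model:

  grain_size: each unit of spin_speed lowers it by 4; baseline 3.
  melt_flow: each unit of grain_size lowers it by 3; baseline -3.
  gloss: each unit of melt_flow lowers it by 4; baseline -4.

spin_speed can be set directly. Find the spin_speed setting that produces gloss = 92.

Substituting into the melt_flow equation gives melt_flow = 12*spin_speed - 12.
Substituting into the gloss equation gives gloss = -48*spin_speed + 44.
Solve -48*spin_speed + 44 = 92: spin_speed = (92 - 44) / -48 = -1.

spin_speed = -1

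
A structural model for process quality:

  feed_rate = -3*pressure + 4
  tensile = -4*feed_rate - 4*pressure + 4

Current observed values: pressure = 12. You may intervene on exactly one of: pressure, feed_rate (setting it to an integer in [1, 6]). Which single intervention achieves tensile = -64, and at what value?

set feed_rate = 5

Intervening on pressure: tensile = 8*pressure - 12. Reaching -64 requires pressure = -13/2, not an integer.
Intervening on feed_rate: with other inputs at their observed values, tensile = -4*feed_rate - 44. Solving for -64 gives feed_rate = 5, within [1, 6].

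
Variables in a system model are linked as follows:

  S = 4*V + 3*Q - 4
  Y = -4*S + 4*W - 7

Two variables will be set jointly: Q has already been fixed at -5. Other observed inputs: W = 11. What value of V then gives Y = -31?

V = 9

With Q held at -5:
Substituting into the S equation gives S = 4*V - 19.
So Y = -16*V + 113.
Solve -16*V + 113 = -31: V = (-31 - 113) / -16 = 9.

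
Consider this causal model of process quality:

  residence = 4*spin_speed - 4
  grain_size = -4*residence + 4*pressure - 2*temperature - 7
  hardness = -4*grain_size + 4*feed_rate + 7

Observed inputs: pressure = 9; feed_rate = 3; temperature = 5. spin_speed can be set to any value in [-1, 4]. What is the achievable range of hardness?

-185 to 135

Substituting into the grain_size equation gives grain_size = -16*spin_speed + 35.
hardness becomes 64*spin_speed - 121.
Linear in spin_speed, so extremes are at the endpoints: spin_speed = -1 gives hardness = -185; spin_speed = 4 gives hardness = 135.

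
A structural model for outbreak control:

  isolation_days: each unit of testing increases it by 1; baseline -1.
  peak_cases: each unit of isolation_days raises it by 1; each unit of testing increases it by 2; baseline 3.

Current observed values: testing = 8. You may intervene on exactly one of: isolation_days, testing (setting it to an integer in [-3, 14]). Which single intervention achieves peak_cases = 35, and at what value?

set testing = 11

Intervening on isolation_days: peak_cases = isolation_days + 19. Reaching 35 requires isolation_days = 16, outside [-3, 14].
Intervening on testing: with other inputs at their observed values, peak_cases = 3*testing + 2. Solving for 35 gives testing = 11, within [-3, 14].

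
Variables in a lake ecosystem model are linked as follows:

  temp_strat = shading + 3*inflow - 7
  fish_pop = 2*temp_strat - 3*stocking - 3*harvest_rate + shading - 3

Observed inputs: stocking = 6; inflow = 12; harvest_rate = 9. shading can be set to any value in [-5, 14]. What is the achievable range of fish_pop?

-5 to 52

Substituting into the temp_strat equation gives temp_strat = shading + 29.
Substituting into the fish_pop equation gives fish_pop = 3*shading + 10.
Linear in shading, so extremes are at the endpoints: shading = -5 gives fish_pop = -5; shading = 14 gives fish_pop = 52.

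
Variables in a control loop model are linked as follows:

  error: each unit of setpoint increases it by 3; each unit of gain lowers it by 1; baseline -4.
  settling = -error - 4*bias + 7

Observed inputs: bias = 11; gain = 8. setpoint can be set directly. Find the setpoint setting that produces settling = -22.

Substituting into the error equation gives error = 3*setpoint - 12.
Substituting into the settling equation gives settling = -3*setpoint - 25.
Solve -3*setpoint - 25 = -22: setpoint = (-22 + 25) / -3 = -1.

setpoint = -1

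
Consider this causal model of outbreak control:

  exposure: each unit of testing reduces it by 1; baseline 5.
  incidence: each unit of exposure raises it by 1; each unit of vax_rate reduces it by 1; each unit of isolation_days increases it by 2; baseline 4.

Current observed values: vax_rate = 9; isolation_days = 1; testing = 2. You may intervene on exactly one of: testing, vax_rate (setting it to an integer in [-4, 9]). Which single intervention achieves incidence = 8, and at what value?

set vax_rate = 1

Intervening on testing: incidence = -testing + 2. Reaching 8 requires testing = -6, outside [-4, 9].
Intervening on vax_rate: with other inputs at their observed values, incidence = -vax_rate + 9. Solving for 8 gives vax_rate = 1, within [-4, 9].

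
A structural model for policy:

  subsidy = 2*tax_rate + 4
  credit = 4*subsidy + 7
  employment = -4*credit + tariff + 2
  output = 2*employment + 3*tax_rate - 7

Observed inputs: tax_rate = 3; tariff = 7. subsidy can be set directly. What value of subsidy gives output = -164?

Intervening on subsidy fixes its value directly, overriding its dependence on tax_rate.
Substituting into the employment equation gives employment = -16*subsidy - 19.
Substituting into the output equation gives output = -32*subsidy - 36.
Solve -32*subsidy - 36 = -164: subsidy = (-164 + 36) / -32 = 4.

subsidy = 4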